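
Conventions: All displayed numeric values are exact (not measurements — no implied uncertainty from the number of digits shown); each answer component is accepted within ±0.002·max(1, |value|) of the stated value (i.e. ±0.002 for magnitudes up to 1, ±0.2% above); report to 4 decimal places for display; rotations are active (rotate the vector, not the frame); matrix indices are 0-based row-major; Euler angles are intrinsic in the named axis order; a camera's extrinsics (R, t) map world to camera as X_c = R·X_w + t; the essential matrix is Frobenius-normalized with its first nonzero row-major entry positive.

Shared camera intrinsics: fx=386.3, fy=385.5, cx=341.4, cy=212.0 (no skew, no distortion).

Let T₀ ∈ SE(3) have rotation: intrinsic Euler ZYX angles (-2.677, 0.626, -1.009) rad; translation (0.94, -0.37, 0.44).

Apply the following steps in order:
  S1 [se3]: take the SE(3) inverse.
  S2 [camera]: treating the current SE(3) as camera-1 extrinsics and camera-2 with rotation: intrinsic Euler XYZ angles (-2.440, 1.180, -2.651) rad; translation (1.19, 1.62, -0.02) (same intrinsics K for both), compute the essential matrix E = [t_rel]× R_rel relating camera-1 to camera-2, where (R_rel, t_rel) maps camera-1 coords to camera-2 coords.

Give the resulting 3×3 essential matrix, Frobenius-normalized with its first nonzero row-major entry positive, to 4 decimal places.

after S1 (invert_se3): R=[-0.7245 -0.3631 -0.5859; 0.6820 -0.2541 -0.6858; 0.1002 -0.8964 0.4317], t=(0.8045, -0.4333, -0.6158)
after S2 (essential): [0.1374 0.0840 0.6172; -0.0488 -0.2538 -0.2546; 0.0627 -0.6541 0.1721]

matrix = [0.1374 0.0840 0.6172; -0.0488 -0.2538 -0.2546; 0.0627 -0.6541 0.1721]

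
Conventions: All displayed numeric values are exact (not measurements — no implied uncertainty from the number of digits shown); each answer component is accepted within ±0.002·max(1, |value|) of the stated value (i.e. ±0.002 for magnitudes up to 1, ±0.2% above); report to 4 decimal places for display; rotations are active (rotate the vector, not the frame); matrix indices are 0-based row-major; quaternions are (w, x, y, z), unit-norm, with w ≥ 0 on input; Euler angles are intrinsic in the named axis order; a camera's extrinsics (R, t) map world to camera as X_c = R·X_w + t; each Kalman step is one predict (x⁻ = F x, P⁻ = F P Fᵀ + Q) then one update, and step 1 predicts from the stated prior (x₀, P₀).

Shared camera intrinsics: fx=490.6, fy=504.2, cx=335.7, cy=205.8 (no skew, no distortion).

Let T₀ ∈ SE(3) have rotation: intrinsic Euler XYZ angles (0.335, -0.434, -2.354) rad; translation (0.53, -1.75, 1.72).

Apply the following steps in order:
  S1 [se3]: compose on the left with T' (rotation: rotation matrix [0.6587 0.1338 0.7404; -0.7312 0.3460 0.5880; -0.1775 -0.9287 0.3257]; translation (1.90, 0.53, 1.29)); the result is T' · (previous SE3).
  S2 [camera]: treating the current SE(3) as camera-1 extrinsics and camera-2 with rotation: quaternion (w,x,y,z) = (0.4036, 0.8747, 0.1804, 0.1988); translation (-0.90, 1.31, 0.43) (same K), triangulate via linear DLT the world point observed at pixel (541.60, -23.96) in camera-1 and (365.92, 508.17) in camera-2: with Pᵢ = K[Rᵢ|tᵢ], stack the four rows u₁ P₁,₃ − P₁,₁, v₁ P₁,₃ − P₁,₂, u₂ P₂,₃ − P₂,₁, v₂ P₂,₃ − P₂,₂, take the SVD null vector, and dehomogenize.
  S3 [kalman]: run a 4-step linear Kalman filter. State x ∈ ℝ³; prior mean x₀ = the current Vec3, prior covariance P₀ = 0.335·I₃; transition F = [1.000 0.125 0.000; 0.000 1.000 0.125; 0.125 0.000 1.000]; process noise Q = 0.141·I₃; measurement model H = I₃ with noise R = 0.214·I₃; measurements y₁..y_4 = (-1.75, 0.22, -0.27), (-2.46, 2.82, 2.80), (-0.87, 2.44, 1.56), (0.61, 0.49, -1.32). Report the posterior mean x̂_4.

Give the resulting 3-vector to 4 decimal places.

after S1 (compose_se3): R=[-0.8781 0.3579 0.3175; -0.0315 -0.7054 0.7081; 0.4774 0.6118 0.6307], t=(3.2885, 0.5483, 3.3813)
after S2 (triangulate): (1.8427, 1.9955, -1.5878)
after S3 (kf_track): (-0.0825, 1.3548, -0.1775)

result = (-0.0825, 1.3548, -0.1775)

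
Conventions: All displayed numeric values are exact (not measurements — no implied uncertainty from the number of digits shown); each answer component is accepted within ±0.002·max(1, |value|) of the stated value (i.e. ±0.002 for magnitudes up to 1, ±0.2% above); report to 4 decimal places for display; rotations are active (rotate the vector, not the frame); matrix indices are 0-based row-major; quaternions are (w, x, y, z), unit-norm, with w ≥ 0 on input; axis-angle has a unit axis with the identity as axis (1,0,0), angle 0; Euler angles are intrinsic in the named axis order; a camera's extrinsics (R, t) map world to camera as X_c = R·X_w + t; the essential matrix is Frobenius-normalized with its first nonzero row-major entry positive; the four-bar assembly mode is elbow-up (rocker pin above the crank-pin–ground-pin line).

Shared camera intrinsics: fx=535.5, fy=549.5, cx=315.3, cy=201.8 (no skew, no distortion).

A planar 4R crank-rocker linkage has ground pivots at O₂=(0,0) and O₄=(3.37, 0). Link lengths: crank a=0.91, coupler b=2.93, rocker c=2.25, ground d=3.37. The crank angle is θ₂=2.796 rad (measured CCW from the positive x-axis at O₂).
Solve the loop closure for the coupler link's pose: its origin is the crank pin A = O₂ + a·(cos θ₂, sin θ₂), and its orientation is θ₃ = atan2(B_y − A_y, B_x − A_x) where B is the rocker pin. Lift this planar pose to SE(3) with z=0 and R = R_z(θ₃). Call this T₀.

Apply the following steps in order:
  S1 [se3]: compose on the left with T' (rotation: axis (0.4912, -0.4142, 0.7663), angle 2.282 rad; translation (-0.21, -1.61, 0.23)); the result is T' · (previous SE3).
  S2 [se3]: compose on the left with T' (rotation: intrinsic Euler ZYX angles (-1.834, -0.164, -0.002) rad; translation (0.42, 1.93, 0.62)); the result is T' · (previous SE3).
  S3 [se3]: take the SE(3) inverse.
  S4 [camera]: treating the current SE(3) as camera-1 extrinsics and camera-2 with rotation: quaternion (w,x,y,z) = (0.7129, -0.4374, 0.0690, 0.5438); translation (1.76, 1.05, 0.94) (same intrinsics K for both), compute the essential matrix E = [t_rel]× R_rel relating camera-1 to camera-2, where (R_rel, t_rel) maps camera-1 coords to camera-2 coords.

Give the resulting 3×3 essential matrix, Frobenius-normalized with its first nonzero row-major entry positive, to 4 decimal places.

source (fourbar_fk): coupler pose = R=[0.8992 -0.4376 0.0000; 0.4376 0.8992 0.0000; 0.0000 0.0000 1.0000], t=(-0.8562, 0.3083, 0.0000)
after S1 (compose_se3): R=[-0.6296 -0.7131 0.3083; 0.0580 -0.4389 -0.8967; 0.7748 -0.5466 0.3177], t=(-0.2751, -1.9329, -0.6183)
after S2 (compose_se3): R=[0.2520 -0.2650 -0.9307; 0.7063 0.7078 -0.0102; 0.6615 -0.6548 0.3655], t=(-1.4030, 2.5984, -0.0311)
after S3 (invert_se3): R=[0.2520 0.7063 0.6615; -0.2650 0.7078 -0.6548; -0.9307 -0.0102 0.3655], t=(-1.4612, -2.2313, -1.2679)
after S4 (essential): [0.1477 -0.0914 -0.1359; 0.2433 0.5210 -0.4065; 0.3960 -0.4515 -0.3081]

matrix = [0.1477 -0.0914 -0.1359; 0.2433 0.5210 -0.4065; 0.3960 -0.4515 -0.3081]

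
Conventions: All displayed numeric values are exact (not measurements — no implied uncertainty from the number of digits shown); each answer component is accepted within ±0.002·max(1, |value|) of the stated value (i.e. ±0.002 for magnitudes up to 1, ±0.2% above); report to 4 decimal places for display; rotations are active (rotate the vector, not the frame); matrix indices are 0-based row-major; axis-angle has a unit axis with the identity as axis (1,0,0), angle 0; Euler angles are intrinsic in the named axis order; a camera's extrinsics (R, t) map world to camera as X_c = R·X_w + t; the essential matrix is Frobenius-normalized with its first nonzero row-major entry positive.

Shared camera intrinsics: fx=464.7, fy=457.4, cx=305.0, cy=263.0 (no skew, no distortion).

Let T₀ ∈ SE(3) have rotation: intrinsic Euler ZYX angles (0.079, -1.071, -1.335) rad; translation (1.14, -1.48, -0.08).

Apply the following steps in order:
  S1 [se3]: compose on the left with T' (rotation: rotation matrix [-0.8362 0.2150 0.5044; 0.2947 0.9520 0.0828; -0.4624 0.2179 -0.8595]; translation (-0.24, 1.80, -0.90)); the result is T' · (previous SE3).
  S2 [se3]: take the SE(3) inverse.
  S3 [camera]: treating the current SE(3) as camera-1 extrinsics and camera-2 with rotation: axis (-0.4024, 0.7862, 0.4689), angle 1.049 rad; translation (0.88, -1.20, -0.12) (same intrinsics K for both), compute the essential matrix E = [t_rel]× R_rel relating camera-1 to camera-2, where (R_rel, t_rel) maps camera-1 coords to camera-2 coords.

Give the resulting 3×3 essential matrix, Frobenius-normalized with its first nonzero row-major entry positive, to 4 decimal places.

matrix = [0.3745 -0.3598 0.2284; -0.2710 0.2830 -0.1576; -0.2576 -0.5114 -0.4144]

after S1 (compose_se3): R=[0.0513 -0.8665 0.4965; 0.2495 0.4925 0.8338; -0.9670 0.0811 0.2415], t=(-1.5519, 0.7204, -1.6809)
after S2 (invert_se3): R=[0.0513 0.2495 -0.9670; -0.8665 0.4925 0.0811; 0.4965 0.8338 0.2415], t=(-1.7255, -1.5633, 0.5757)
after S3 (essential): [0.3745 -0.3598 0.2284; -0.2710 0.2830 -0.1576; -0.2576 -0.5114 -0.4144]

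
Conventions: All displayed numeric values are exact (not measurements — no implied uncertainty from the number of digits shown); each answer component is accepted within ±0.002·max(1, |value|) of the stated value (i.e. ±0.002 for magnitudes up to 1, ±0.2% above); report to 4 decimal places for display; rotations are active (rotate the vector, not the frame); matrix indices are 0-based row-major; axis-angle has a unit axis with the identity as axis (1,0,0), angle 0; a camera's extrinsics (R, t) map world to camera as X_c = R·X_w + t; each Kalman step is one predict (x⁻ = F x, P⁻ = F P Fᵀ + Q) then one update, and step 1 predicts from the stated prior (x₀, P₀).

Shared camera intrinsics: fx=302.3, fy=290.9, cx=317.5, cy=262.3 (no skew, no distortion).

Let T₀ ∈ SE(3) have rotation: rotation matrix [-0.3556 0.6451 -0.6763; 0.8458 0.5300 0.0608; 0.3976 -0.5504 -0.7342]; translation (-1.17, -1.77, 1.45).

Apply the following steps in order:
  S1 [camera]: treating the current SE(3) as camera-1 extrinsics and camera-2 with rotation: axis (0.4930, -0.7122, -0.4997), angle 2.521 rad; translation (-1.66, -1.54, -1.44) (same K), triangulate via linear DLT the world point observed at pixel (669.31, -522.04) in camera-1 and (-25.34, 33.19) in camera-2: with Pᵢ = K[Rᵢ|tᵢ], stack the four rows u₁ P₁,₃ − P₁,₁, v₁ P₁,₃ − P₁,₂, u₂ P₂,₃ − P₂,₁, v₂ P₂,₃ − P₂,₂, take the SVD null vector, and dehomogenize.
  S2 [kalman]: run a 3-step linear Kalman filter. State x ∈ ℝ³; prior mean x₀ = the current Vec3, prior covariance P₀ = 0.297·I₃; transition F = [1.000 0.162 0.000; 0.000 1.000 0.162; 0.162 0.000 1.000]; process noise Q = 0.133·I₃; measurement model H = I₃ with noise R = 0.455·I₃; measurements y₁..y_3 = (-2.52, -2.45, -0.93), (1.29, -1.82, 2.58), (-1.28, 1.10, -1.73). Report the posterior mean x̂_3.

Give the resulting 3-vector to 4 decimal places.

result = (-0.9612, -0.1912, -0.5923)

after S1 (triangulate): (-1.7975, 1.2596, -1.3080)
after S2 (kf_track): (-0.9612, -0.1912, -0.5923)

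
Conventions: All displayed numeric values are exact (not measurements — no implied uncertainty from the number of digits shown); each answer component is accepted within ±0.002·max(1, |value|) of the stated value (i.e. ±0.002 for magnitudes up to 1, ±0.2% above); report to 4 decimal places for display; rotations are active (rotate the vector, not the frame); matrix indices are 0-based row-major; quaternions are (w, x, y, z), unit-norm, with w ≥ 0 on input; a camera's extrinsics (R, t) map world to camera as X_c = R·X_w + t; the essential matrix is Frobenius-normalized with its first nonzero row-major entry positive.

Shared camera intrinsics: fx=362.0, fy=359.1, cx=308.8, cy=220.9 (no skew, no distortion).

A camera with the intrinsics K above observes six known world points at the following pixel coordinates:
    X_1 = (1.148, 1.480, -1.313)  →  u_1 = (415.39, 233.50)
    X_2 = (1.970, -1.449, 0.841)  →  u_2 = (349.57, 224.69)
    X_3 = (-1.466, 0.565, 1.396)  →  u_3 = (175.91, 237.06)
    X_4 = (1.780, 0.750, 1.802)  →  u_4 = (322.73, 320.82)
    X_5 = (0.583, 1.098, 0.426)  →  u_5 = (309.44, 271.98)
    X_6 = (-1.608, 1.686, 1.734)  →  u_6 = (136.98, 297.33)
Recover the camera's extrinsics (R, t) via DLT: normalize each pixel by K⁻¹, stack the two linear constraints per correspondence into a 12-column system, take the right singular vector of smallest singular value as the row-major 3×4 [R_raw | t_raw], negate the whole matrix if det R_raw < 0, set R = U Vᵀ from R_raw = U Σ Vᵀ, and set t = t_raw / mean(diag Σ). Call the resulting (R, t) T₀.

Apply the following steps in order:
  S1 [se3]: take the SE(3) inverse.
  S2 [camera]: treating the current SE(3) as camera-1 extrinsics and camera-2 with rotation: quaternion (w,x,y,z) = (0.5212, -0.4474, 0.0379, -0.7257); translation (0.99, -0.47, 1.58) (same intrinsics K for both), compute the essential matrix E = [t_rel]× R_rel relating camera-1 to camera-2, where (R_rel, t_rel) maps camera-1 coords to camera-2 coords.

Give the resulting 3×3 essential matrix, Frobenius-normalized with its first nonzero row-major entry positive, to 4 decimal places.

matrix = [0.4625 0.1157 -0.2486; 0.0103 0.3236 0.5867; -0.4400 -0.2585 -0.0374]

source (pnp_recover): camera pose = R=[0.8429 -0.0017 -0.5381; 0.4200 0.6274 0.6558; 0.3365 -0.7787 0.5295], t=(-0.2499, -0.3800, 6.2897)
after S1 (invert_se3): R=[0.8429 0.4200 0.3365; -0.0017 0.6274 -0.7787; -0.5381 0.6558 0.5295], t=(-1.7463, 5.1359, -3.2155)
after S2 (essential): [0.4625 0.1157 -0.2486; 0.0103 0.3236 0.5867; -0.4400 -0.2585 -0.0374]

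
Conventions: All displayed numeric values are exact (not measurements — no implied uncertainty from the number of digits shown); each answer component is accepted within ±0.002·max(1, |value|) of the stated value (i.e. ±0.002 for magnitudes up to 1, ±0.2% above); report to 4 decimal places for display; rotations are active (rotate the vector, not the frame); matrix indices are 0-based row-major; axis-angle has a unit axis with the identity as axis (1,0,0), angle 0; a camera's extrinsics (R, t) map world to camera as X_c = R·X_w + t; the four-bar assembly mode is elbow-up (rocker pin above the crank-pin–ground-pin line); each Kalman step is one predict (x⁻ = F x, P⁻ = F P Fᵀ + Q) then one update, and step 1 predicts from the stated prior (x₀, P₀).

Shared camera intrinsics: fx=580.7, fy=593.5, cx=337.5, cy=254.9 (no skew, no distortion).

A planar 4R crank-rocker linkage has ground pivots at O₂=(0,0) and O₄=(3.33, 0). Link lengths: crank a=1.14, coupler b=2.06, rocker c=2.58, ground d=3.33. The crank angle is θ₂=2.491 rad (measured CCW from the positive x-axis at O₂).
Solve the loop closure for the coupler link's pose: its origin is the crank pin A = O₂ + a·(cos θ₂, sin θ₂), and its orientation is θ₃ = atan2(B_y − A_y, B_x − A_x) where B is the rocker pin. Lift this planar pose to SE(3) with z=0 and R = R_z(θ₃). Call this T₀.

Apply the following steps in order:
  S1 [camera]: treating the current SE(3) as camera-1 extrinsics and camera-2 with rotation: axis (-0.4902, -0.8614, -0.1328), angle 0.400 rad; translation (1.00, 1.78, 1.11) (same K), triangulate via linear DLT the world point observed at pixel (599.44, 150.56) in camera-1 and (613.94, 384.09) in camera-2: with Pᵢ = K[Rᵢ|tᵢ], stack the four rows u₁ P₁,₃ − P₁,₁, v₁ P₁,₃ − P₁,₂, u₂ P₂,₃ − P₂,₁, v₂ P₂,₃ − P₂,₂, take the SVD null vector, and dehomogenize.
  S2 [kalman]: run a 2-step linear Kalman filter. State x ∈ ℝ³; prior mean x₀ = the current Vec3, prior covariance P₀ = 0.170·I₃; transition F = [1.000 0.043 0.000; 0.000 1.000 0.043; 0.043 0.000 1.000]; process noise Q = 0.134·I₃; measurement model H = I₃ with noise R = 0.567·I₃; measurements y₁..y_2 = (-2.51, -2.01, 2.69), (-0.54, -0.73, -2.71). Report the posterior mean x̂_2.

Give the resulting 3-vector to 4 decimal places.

source (fourbar_fk): coupler pose = R=[0.9620 -0.2730 0.0000; 0.2730 0.9620 0.0000; 0.0000 0.0000 1.0000], t=(-0.9071, 0.6905, 0.0000)
after S1 (triangulate): (1.3138, -1.3887, 1.6314)
after S2 (kf_track): (-0.3113, -1.2498, 0.2694)

result = (-0.3113, -1.2498, 0.2694)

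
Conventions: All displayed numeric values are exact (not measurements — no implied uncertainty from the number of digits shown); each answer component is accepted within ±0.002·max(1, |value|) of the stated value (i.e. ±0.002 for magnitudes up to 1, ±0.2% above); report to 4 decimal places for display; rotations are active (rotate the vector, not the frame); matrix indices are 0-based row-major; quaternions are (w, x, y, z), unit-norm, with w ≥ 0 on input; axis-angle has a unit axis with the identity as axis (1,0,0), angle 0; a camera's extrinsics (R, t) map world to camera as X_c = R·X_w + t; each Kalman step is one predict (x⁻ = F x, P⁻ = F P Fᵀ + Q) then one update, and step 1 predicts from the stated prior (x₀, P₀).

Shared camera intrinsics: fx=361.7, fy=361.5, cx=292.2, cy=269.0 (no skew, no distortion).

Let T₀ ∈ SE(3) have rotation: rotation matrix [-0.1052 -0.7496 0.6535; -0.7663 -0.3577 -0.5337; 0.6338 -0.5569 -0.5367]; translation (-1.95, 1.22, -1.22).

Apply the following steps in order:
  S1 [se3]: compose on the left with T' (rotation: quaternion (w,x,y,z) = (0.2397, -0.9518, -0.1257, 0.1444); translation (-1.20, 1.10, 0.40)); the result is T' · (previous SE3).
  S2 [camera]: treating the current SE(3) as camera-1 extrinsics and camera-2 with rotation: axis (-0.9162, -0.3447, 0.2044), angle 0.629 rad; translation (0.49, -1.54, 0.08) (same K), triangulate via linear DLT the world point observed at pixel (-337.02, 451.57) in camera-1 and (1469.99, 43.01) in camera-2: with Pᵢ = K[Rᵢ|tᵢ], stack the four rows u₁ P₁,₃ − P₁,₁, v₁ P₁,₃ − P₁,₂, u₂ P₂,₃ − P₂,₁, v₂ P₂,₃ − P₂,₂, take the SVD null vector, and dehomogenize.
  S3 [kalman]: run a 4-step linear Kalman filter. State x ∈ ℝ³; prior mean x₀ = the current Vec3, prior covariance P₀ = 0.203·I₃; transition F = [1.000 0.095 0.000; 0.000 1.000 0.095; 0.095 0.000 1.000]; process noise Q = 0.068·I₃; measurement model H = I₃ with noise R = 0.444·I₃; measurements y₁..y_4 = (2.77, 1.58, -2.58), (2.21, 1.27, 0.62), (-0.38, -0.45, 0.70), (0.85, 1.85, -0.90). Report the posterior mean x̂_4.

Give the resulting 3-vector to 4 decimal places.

after S1 (compose_se3): R=[-0.4402 -0.5688 0.6947; 0.8878 -0.1598 0.4317; -0.1345 0.8068 0.5753], t=(-2.3907, -1.0552, 1.2465)
after S2 (triangulate): (1.9598, 0.4974, 0.6656)
after S3 (kf_track): (1.2847, 0.8979, 0.0380)

result = (1.2847, 0.8979, 0.0380)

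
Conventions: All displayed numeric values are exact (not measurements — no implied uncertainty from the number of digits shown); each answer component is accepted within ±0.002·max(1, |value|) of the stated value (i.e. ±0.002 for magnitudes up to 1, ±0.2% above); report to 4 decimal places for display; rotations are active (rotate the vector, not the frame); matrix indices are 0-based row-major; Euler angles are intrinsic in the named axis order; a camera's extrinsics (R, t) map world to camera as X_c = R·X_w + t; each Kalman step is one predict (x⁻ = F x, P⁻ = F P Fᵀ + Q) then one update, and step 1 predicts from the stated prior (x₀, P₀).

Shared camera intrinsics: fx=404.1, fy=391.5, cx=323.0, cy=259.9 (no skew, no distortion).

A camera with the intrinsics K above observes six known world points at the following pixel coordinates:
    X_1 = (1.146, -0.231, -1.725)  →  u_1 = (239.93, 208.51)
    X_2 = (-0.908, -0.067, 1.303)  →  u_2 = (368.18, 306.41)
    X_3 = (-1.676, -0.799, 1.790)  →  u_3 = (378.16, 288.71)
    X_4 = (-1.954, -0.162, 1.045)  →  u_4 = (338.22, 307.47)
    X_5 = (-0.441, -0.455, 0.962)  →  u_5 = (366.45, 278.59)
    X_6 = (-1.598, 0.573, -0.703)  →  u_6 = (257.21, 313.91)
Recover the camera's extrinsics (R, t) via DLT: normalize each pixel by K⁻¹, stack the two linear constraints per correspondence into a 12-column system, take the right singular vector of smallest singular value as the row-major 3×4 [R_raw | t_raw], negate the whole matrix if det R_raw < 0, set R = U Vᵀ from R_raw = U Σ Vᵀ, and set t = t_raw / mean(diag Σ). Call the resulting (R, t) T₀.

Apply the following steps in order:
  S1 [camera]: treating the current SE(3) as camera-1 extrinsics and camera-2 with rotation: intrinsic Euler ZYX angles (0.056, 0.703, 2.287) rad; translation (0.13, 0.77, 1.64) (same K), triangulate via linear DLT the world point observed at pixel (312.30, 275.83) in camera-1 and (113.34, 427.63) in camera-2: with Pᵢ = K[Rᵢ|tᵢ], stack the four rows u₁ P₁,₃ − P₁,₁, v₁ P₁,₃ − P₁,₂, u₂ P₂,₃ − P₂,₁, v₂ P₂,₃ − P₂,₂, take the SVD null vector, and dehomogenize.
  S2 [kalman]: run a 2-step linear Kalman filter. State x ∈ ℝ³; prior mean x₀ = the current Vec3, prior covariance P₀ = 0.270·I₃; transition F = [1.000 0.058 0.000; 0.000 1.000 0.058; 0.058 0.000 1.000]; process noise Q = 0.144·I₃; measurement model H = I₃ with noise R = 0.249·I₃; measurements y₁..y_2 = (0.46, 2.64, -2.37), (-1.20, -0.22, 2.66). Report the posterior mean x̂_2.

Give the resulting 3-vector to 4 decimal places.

result = (-0.6795, 0.5390, 0.7776)

source (pnp_recover): camera pose = R=[0.3341 -0.2153 0.9176; -0.2879 0.9038 0.3168; -0.8975 -0.3700 0.2400], t=(-0.0002, 0.3498, 6.9472)
after S1 (triangulate): (-1.2561, -0.4542, 0.1123)
after S2 (kf_track): (-0.6795, 0.5390, 0.7776)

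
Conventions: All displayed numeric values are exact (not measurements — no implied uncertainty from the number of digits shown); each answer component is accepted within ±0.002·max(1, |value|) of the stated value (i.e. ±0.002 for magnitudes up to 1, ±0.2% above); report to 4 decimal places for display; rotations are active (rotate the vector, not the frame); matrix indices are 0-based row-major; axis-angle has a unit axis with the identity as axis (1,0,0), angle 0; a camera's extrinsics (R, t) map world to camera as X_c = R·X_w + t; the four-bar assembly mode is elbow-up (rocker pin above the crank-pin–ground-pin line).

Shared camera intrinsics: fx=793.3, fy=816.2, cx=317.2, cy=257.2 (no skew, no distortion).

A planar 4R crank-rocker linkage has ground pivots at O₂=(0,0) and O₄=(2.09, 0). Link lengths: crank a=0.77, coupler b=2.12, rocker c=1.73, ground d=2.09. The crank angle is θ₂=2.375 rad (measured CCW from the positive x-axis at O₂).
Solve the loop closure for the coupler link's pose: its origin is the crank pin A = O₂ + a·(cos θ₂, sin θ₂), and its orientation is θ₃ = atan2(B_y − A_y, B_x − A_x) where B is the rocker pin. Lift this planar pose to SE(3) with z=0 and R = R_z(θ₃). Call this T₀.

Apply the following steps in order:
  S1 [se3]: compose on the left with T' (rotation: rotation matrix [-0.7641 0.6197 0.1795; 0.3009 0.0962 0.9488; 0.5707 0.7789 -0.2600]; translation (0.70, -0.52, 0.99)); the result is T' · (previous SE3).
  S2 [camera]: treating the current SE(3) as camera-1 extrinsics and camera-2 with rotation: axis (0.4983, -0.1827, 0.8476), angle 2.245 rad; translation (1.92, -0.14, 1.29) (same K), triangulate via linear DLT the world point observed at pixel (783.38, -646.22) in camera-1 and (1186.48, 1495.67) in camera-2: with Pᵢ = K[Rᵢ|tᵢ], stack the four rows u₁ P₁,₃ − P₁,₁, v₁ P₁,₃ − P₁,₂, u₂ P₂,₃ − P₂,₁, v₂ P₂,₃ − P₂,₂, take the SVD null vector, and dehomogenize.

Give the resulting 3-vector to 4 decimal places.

result = (0.3925, 0.1572, -1.7157)

source (fourbar_fk): coupler pose = R=[0.8793 -0.4763 0.0000; 0.4763 0.8793 0.0000; 0.0000 0.0000 1.0000], t=(-0.5546, 0.5341, 0.0000)
after S1 (compose_se3): R=[-0.3766 0.9088 0.1795; 0.3104 -0.0587 0.9488; 0.8728 0.4131 -0.2600], t=(1.4548, -0.6355, 1.0895)
after S2 (triangulate): (0.3925, 0.1572, -1.7157)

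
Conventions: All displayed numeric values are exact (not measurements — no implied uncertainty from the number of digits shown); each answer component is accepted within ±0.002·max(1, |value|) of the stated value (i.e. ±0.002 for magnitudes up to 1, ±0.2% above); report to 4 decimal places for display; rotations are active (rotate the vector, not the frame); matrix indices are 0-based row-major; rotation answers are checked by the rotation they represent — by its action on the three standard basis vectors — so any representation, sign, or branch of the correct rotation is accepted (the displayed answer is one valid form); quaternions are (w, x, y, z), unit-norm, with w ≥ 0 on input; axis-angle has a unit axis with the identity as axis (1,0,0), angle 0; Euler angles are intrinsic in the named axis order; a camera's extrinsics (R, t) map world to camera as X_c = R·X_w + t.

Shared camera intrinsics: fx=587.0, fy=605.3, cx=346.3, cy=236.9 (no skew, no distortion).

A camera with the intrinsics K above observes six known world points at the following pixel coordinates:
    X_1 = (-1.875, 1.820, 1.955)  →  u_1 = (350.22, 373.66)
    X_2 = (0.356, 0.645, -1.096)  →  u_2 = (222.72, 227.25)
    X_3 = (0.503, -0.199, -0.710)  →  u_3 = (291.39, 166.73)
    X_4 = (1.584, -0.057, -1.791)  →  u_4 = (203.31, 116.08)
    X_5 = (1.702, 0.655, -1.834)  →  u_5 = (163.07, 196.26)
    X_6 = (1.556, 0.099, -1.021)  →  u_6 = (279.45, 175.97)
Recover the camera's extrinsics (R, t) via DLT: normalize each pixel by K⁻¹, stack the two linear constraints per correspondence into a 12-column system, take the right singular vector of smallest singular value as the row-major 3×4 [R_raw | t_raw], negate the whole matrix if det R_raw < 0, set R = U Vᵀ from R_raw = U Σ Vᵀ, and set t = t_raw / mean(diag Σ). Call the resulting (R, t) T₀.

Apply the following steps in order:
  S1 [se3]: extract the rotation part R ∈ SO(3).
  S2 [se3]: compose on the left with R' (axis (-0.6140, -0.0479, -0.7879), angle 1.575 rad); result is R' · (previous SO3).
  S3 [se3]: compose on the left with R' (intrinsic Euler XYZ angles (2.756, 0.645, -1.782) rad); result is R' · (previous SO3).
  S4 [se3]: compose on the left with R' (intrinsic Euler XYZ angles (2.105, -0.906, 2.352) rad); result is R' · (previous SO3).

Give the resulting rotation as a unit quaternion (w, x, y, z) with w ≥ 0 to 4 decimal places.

source (pnp_recover): camera pose = R=[0.3607 -0.3819 0.8509; 0.0516 0.9191 0.3906; -0.9313 -0.0969 0.3512], t=(-0.2299, -0.2798, 6.8582)
after S1 (rot_of_se3): [0.3607 -0.3819 0.8509; 0.0516 0.9191 0.3906; -0.9313 -0.0969 0.3512]
after S2 (compose_so3): [-0.2306 0.5659 0.7916; -0.8807 0.2246 -0.4171; -0.4138 -0.7933 0.4465]
after S3 (compose_so3): [-0.8983 -0.3962 -0.1901; -0.4394 0.8176 0.3722; 0.0079 0.4178 -0.9085]
after S4 (compose_so3): [0.5764 -0.5149 0.6345; -0.4767 0.4188 0.7729; -0.6637 -0.7480 -0.0041]

rotation (quat) = (0.7055, -0.5389, 0.4600, 0.0135)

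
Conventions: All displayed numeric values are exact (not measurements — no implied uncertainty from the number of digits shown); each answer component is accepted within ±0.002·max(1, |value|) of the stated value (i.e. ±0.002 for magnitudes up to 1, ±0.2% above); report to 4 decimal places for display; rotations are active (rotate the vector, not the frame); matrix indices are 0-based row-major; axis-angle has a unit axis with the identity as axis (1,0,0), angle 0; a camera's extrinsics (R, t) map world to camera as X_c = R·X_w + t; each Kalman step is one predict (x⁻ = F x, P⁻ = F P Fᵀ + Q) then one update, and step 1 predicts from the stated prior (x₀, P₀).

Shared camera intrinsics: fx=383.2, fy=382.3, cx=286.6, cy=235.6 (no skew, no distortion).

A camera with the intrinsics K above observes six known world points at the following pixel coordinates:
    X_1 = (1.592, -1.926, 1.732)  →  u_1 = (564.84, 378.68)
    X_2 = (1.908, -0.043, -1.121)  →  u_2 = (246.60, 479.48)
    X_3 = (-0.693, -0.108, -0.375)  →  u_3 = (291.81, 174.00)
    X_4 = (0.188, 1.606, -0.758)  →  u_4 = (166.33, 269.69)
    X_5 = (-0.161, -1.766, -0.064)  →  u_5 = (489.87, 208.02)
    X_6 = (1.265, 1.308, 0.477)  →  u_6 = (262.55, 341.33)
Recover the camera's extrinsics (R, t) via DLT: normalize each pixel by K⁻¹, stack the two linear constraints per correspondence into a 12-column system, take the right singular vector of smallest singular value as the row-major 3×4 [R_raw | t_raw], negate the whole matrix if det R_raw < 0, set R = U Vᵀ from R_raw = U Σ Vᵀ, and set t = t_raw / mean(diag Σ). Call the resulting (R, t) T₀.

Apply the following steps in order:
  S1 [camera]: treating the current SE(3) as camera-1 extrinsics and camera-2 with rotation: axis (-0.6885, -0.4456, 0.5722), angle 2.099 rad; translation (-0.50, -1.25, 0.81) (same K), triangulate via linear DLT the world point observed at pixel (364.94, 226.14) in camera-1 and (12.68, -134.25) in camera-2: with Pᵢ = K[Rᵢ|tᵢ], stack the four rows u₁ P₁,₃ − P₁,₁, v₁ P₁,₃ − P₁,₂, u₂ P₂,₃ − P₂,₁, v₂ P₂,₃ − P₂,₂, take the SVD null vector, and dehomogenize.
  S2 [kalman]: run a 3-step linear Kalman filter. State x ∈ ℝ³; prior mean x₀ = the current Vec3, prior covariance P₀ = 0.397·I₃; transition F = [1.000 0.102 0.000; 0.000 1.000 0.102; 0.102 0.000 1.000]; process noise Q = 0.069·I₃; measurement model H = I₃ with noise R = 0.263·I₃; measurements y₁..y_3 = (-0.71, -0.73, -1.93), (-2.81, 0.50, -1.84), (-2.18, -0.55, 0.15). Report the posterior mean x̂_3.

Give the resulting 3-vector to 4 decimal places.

source (pnp_recover): camera pose = R=[0.0623 -0.7506 0.6578; 0.9969 0.0784 -0.0049; -0.0479 0.6561 0.7532], t=(0.2600, 0.0900, 4.0901)
after S1 (triangulate): (-0.1558, -0.4383, 0.3961)
after S2 (kf_track): (-1.8557, -0.4263, -0.9154)

result = (-1.8557, -0.4263, -0.9154)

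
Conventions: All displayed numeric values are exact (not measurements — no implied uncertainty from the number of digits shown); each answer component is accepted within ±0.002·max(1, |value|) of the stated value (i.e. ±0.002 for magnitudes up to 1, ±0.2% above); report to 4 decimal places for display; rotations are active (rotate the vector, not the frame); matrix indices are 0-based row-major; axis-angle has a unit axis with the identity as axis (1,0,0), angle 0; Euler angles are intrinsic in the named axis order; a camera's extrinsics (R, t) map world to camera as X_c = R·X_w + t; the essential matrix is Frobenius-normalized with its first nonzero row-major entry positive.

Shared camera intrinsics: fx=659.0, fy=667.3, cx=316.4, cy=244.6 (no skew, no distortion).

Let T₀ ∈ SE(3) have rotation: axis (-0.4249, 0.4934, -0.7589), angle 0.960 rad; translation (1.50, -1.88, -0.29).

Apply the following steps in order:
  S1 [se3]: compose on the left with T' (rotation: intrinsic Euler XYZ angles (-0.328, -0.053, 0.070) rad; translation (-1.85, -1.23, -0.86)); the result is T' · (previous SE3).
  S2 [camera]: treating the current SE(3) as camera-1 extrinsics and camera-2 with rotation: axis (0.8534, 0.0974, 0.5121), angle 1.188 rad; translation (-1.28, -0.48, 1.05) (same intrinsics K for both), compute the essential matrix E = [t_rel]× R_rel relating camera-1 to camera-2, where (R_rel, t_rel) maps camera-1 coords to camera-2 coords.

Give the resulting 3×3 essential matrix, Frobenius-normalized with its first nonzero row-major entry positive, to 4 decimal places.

matrix = [0.3885 -0.0230 -0.4136; -0.5770 0.0316 -0.1635; -0.1209 0.0049 -0.5497]

after S1 (compose_se3): R=[0.7118 0.5098 0.4831; -0.7023 0.5198 0.4863; -0.0032 -0.6855 0.7281], t=(-0.2091, -2.9716, -0.4822)
after S2 (essential): [0.3885 -0.0230 -0.4136; -0.5770 0.0316 -0.1635; -0.1209 0.0049 -0.5497]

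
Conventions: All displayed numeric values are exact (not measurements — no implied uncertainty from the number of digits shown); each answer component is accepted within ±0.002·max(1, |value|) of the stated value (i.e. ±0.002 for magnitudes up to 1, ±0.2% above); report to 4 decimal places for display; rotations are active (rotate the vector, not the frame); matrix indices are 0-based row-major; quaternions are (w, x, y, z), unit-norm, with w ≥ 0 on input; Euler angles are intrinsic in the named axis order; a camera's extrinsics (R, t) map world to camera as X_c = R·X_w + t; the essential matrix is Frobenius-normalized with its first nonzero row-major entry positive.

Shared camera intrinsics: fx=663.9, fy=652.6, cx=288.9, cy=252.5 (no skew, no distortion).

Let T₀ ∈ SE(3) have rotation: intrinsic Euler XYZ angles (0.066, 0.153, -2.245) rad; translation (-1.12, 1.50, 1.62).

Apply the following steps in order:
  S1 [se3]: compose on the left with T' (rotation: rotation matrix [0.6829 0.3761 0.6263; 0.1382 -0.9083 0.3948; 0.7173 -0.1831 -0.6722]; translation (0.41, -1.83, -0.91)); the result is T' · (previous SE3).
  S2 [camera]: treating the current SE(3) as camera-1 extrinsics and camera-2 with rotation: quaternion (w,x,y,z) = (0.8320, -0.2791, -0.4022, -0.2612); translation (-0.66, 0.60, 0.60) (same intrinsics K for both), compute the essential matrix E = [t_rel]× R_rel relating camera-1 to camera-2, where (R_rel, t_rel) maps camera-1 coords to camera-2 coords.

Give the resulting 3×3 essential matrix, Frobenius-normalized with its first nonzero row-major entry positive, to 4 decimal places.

matrix = [0.1313 -0.2012 0.2926; -0.1180 0.3437 -0.4766; -0.6784 -0.1751 0.0812]

after S1 (compose_se3): R=[-0.6897 0.1957 0.6972; 0.6456 0.6022 0.4696; -0.3279 0.7740 -0.5417], t=(1.2239, -2.7076, -3.0771)
after S2 (essential): [0.1313 -0.2012 0.2926; -0.1180 0.3437 -0.4766; -0.6784 -0.1751 0.0812]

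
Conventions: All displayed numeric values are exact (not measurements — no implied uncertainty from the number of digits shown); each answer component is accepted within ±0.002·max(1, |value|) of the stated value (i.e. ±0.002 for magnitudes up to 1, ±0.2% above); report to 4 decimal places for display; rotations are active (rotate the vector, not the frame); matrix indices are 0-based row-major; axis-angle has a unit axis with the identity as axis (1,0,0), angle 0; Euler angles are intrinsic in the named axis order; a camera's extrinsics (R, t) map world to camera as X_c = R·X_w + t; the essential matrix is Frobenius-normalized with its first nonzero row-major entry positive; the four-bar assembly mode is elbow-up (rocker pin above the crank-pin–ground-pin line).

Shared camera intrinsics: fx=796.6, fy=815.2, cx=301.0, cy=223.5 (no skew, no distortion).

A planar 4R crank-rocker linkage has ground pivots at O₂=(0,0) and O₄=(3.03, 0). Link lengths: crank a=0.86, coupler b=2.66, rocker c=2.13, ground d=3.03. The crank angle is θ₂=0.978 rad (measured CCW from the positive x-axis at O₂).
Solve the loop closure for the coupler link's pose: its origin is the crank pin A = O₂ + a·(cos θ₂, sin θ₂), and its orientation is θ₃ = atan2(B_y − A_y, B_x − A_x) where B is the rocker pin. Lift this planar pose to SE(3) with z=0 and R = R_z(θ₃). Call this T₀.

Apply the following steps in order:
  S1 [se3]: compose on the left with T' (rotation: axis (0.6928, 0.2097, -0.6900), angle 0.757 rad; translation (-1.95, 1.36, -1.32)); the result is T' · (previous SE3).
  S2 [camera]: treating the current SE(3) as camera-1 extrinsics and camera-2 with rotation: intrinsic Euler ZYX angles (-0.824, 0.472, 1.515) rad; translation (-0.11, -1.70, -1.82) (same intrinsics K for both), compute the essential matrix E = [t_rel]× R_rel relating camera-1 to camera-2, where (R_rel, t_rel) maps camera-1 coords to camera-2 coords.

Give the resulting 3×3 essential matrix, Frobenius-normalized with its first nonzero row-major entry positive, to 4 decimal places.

source (fourbar_fk): coupler pose = R=[0.8509 -0.5253 0.0000; 0.5253 0.8509 0.0000; 0.0000 0.0000 1.0000], t=(0.4805, 0.7133, 0.0000)
after S1 (compose_se3): R=[0.9998 -0.0138 0.0135; 0.0187 0.8568 -0.5153; -0.0044 0.5154 0.8569], t=(-1.1715, 1.6784, -1.1407)
after S2 (essential): [0.0543 0.3369 0.5988; 0.3401 0.1915 -0.2761; -0.4118 -0.3391 0.1091]

matrix = [0.0543 0.3369 0.5988; 0.3401 0.1915 -0.2761; -0.4118 -0.3391 0.1091]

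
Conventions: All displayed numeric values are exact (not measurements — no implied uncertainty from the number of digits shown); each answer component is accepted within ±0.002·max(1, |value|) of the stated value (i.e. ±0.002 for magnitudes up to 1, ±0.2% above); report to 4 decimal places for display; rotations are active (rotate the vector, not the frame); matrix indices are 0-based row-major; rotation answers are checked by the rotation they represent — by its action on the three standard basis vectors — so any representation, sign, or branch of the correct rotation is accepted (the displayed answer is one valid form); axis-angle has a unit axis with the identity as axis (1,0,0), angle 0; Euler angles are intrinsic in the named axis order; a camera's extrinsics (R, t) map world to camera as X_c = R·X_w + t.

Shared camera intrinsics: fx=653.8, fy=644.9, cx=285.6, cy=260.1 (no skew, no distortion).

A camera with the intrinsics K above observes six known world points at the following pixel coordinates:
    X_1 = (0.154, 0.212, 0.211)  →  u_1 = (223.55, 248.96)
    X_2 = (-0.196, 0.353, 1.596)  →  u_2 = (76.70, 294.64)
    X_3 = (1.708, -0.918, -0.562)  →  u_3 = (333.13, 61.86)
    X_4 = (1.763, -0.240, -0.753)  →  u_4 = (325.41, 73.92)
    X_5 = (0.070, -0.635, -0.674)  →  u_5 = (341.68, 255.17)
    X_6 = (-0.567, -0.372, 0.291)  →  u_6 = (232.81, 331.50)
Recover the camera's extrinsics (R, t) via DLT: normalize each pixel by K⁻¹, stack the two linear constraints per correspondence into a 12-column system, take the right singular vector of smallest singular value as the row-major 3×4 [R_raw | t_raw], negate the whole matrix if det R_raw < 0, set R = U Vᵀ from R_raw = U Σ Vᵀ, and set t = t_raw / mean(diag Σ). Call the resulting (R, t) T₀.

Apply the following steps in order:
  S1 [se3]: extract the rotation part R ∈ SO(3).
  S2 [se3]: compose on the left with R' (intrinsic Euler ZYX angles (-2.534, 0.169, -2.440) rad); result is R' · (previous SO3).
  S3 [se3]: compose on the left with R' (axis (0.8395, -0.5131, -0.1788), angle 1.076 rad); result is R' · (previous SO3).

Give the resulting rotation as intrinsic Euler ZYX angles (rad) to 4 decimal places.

rotation (euler_zyx) = (-1.5953, 0.0211, -0.2919)

source (pnp_recover): camera pose = R=[-0.0504 -0.2957 -0.9539; -0.9965 -0.0492 0.0679; -0.0670 0.9540 -0.2922], t=(-0.3300, 0.0400, 6.2105)
after S1 (rot_of_se3): [-0.0504 -0.2957 -0.9539; -0.9965 -0.0492 0.0679; -0.0670 0.9540 -0.2922]
after S2 (compose_so3): [0.3548 0.7086 0.6100; -0.6277 -0.3030 0.7171; 0.6929 -0.6373 0.3373]
after S3 (compose_so3): [-0.0245 0.9576 0.2872; -0.9995 -0.0174 -0.0273; -0.0211 -0.2877 0.9575]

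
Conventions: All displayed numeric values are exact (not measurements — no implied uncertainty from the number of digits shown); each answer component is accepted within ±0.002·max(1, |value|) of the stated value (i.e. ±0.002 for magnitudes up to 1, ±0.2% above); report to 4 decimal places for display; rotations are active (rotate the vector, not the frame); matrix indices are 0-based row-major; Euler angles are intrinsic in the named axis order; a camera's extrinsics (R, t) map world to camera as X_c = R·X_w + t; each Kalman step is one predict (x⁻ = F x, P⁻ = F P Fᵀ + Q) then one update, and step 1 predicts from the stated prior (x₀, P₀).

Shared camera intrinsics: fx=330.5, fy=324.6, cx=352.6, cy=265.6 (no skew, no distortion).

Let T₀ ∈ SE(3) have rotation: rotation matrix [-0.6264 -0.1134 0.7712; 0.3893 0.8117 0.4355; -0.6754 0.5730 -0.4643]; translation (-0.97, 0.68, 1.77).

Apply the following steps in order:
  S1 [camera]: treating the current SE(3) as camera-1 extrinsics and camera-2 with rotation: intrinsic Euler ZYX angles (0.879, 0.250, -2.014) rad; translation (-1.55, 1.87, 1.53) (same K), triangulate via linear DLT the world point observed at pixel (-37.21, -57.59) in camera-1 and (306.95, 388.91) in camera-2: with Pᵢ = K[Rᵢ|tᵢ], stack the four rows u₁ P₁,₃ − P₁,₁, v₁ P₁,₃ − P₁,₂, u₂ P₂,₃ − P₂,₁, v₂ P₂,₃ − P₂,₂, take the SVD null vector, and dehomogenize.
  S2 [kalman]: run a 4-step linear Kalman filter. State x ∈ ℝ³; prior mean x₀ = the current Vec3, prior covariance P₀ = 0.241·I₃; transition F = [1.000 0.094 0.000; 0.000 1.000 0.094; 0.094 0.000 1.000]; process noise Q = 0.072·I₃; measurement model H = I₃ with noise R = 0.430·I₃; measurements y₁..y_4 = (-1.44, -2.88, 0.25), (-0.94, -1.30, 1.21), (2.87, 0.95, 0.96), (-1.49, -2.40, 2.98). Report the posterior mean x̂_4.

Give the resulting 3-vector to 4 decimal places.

result = (-0.2843, -1.3364, 1.1516)

after S1 (triangulate): (-0.2578, -1.8579, -1.9656)
after S2 (kf_track): (-0.2843, -1.3364, 1.1516)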